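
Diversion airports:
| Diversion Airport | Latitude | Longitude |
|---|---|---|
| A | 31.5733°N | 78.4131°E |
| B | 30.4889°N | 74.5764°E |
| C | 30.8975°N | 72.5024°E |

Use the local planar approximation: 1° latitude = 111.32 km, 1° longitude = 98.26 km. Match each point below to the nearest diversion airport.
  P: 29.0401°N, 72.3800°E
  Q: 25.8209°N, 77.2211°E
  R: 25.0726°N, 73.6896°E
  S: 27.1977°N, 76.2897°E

P→C; Q→B; R→B; S→B

P at 29.0401°N, 72.3800°E:
  A: √((2.5332·111.32)² + (6.0331·98.26)²) = √(79521.644753 + 351426.548708) = 656.4664 km
  B: √((1.4488·111.32)² + (2.1964·98.26)²) = √(26011.372585 + 46577.523076) = 269.4233 km
  C: √((1.8574·111.32)² + (0.1224·98.26)²) = √(42752.082817 + 144.649306) = 207.1153 km
  → nearest: C (207.1153 km)
Q at 25.8209°N, 77.2211°E:
  A: √((5.7524·111.32)² + (1.1920·98.26)²) = √(410057.302609 + 13718.481136) = 650.9806 km
  B: √((4.6680·111.32)² + (-2.6447·98.26)²) = √(270027.558736 + 67531.492805) = 580.9983 km
  C: √((5.0766·111.32)² + (-4.7187·98.26)²) = √(319368.652717 + 214980.096702) = 730.9916 km
  → nearest: B (580.9983 km)
R at 25.0726°N, 73.6896°E:
  A: √((6.5007·111.32)² + (4.7235·98.26)²) = √(523680.790968 + 215417.687270) = 859.7084 km
  B: √((5.4163·111.32)² + (0.8868·98.26)²) = √(363539.677600 + 7592.851192) = 609.2065 km
  C: √((5.8249·111.32)² + (-1.1872·98.26)²) = √(420458.699999 + 13608.219176) = 658.8376 km
  → nearest: B (609.2065 km)
S at 27.1977°N, 76.2897°E:
  A: √((4.3756·111.32)² + (2.1234·98.26)²) = √(237258.413834 + 43532.854535) = 529.8974 km
  B: √((3.2912·111.32)² + (-1.7133·98.26)²) = √(134231.654753 + 28341.337990) = 403.2034 km
  C: √((3.6998·111.32)² + (-3.7873·98.26)²) = √(169630.089581 + 138488.252539) = 555.0841 km
  → nearest: B (403.2034 km)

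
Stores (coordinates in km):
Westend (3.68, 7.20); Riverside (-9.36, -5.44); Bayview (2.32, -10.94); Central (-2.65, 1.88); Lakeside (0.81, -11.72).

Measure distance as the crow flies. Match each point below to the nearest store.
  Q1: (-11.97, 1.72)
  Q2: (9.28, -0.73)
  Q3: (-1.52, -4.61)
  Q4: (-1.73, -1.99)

Q1→Riverside; Q2→Westend; Q3→Central; Q4→Central

Q1 at (-11.97, 1.72):
  Westend: √((15.65)² + (5.48)²) = √(244.9225 + 30.0304) = 16.58 km
  Riverside: √((2.61)² + (-7.16)²) = √(6.8121 + 51.2656) = 7.62 km
  Bayview: √((14.29)² + (-12.66)²) = √(204.2041 + 160.2756) = 19.09 km
  Central: √((9.32)² + (0.16)²) = √(86.8624 + 0.0256) = 9.32 km
  Lakeside: √((12.78)² + (-13.44)²) = √(163.3284 + 180.6336) = 18.55 km
  → nearest: Riverside (7.62 km)
Q2 at (9.28, -0.73):
  Westend: √((-5.60)² + (7.93)²) = √(31.3600 + 62.8849) = 9.71 km
  Riverside: √((-18.64)² + (-4.71)²) = √(347.4496 + 22.1841) = 19.23 km
  Bayview: √((-6.96)² + (-10.21)²) = √(48.4416 + 104.2441) = 12.36 km
  Central: √((-11.93)² + (2.61)²) = √(142.3249 + 6.8121) = 12.21 km
  Lakeside: √((-8.47)² + (-10.99)²) = √(71.7409 + 120.7801) = 13.88 km
  → nearest: Westend (9.71 km)
Q3 at (-1.52, -4.61):
  Westend: √((5.20)² + (11.81)²) = √(27.0400 + 139.4761) = 12.90 km
  Riverside: √((-7.84)² + (-0.83)²) = √(61.4656 + 0.6889) = 7.88 km
  Bayview: √((3.84)² + (-6.33)²) = √(14.7456 + 40.0689) = 7.40 km
  Central: √((-1.13)² + (6.49)²) = √(1.2769 + 42.1201) = 6.59 km
  Lakeside: √((2.33)² + (-7.11)²) = √(5.4289 + 50.5521) = 7.48 km
  → nearest: Central (6.59 km)
Q4 at (-1.73, -1.99):
  Westend: √((5.41)² + (9.19)²) = √(29.2681 + 84.4561) = 10.66 km
  Riverside: √((-7.63)² + (-3.45)²) = √(58.2169 + 11.9025) = 8.37 km
  Bayview: √((4.05)² + (-8.95)²) = √(16.4025 + 80.1025) = 9.82 km
  Central: √((-0.92)² + (3.87)²) = √(0.8464 + 14.9769) = 3.98 km
  Lakeside: √((2.54)² + (-9.73)²) = √(6.4516 + 94.6729) = 10.06 km
  → nearest: Central (3.98 km)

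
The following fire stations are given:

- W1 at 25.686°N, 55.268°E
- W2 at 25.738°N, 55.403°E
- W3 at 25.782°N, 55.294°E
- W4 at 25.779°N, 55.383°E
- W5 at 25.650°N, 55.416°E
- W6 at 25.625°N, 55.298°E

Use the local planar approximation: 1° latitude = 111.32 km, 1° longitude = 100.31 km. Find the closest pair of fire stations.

Pairwise distances:
W2–W4: √((0.041·111.32)² + (-0.020·100.31)²) = √(20.83119 + 4.02484) = 4.986 km
W1–W6: √((-0.061·111.32)² + (0.030·100.31)²) = √(46.11116 + 9.05589) = 7.427 km
W3–W4: √((-0.003·111.32)² + (0.089·100.31)²) = √(0.11153 + 79.70186) = 8.934 km
W2–W5: √((-0.088·111.32)² + (0.013·100.31)²) = √(95.96475 + 1.70049) = 9.883 km
W1–W3: √((0.096·111.32)² + (0.026·100.31)²) = √(114.20598 + 6.80198) = 11.000 km
W2–W3: √((0.044·111.32)² + (-0.109·100.31)²) = √(23.99119 + 119.54776) = 11.981 km
W5–W6: √((-0.025·111.32)² + (-0.118·100.31)²) = √(7.74509 + 140.10463) = 12.159 km
W1–W2: √((0.052·111.32)² + (0.135·100.31)²) = √(33.50835 + 183.38170) = 14.727 km
W4–W5: √((-0.129·111.32)² + (0.033·100.31)²) = √(206.21764 + 10.95762) = 14.737 km
W1–W5: √((-0.036·111.32)² + (0.148·100.31)²) = √(16.06022 + 220.40015) = 15.377 km
W1–W4: √((0.093·111.32)² + (0.115·100.31)²) = √(107.17964 + 133.07122) = 15.500 km
W2–W6: √((-0.113·111.32)² + (-0.105·100.31)²) = √(158.23527 + 110.93461) = 16.406 km
W3–W6: √((-0.157·111.32)² + (0.004·100.31)²) = √(305.45392 + 0.16099) = 17.482 km
W3–W5: √((-0.132·111.32)² + (0.122·100.31)²) = √(215.92069 + 149.76424) = 19.123 km
W4–W6: √((-0.154·111.32)² + (-0.085·100.31)²) = √(293.89205 + 72.69864) = 19.147 km
Closest pair: W2–W4 at 4.986 km.

W2 and W4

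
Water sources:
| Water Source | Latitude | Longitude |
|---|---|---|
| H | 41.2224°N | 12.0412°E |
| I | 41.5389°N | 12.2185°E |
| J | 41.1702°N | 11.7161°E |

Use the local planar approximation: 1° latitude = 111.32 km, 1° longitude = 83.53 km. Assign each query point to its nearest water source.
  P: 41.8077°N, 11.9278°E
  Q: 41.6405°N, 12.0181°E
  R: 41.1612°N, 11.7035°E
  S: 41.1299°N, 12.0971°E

P at 41.8077°N, 11.9278°E:
  H: √((-0.5853·111.32)² + (0.1134·83.53)²) = √(4245.251690 + 89.724505) = 65.8405 km
  I: √((-0.2688·111.32)² + (0.2907·83.53)²) = √(895.374917 + 589.623828) = 38.5357 km
  J: √((-0.6375·111.32)² + (-0.2117·83.53)²) = √(5036.244122 + 312.699134) = 73.1365 km
  → nearest: I (38.5357 km)
Q at 41.6405°N, 12.0181°E:
  H: √((-0.4181·111.32)² + (0.0231·83.53)²) = √(2166.240796 + 3.723136) = 46.5829 km
  I: √((-0.1016·111.32)² + (0.2004·83.53)²) = √(127.918633 + 280.207914) = 20.2021 km
  J: √((-0.4703·111.32)² + (-0.3020·83.53)²) = √(2740.919956 + 636.354103) = 58.1143 km
  → nearest: I (20.2021 km)
R at 41.1612°N, 11.7035°E:
  H: √((0.0612·111.32)² + (0.3377·83.53)²) = √(46.414026 + 795.695834) = 29.0191 km
  I: √((0.3777·111.32)² + (0.5150·83.53)²) = √(1767.829452 + 1850.544022) = 60.1529 km
  J: √((0.0090·111.32)² + (0.0126·83.53)²) = √(1.003764 + 1.107710) = 1.4531 km
  → nearest: J (1.4531 km)
S at 41.1299°N, 12.0971°E:
  H: √((0.0925·111.32)² + (-0.0559·83.53)²) = √(106.030268 + 21.802615) = 11.3063 km
  I: √((0.4090·111.32)² + (0.1214·83.53)²) = √(2072.969973 + 102.830592) = 46.6455 km
  J: √((0.0403·111.32)² + (-0.3810·83.53)²) = √(20.125955 + 1012.826170) = 32.1396 km
  → nearest: H (11.3063 km)

P→I; Q→I; R→J; S→H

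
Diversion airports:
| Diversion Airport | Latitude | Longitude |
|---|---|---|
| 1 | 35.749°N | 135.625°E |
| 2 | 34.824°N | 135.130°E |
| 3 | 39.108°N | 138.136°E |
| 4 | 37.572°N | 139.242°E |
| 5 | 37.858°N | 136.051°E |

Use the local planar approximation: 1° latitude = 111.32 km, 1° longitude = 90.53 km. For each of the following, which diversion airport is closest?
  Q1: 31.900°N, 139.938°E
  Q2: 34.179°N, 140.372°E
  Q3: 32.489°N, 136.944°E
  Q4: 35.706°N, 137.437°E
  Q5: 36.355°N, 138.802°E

Q1→2; Q2→4; Q3→2; Q4→1; Q5→4

Q1 at 31.900°N, 139.938°E:
  1: 579.692 km
  2: 543.515 km
  3: 818.810 km
  4: 634.543 km
  5: 750.813 km
  → nearest: 2 (543.515 km)
Q2 at 34.179°N, 140.372°E:
  1: 463.926 km
  2: 479.959 km
  3: 584.845 km
  4: 391.317 km
  5: 566.348 km
  → nearest: 4 (391.317 km)
Q3 at 32.489°N, 136.944°E:
  1: 382.044 km
  2: 307.463 km
  3: 744.687 km
  4: 602.872 km
  5: 603.120 km
  → nearest: 2 (307.463 km)
Q4 at 35.706°N, 137.437°E:
  1: 164.110 km
  2: 230.780 km
  3: 383.961 km
  4: 264.293 km
  5: 270.431 km
  → nearest: 1 (164.110 km)
Q5 at 36.355°N, 138.802°E:
  1: 295.419 km
  2: 373.569 km
  3: 312.339 km
  4: 141.211 km
  5: 300.031 km
  → nearest: 4 (141.211 km)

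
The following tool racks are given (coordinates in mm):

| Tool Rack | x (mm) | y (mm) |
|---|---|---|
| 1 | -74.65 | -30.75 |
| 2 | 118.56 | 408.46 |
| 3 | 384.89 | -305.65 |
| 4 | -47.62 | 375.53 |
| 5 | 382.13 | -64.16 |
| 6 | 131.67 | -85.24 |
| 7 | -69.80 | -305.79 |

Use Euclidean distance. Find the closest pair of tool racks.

Pairwise distances:
1–2: 479.83 mm
1–3: 535.49 mm
1–4: 407.18 mm
1–5: 458.00 mm
1–6: 213.39 mm
1–7: 275.08 mm
2–3: 762.16 mm
2–4: 169.41 mm
2–5: 541.15 mm
2–6: 493.87 mm
2–7: 738.67 mm
3–4: 806.89 mm
3–5: 241.51 mm
3–6: 335.71 mm
3–7: 454.69 mm
4–5: 614.83 mm
4–6: 494.42 mm
4–7: 681.68 mm
5–6: 251.35 mm
5–7: 512.47 mm
6–7: 298.72 mm
Closest pair: 2–4 at 169.41 mm.

2 and 4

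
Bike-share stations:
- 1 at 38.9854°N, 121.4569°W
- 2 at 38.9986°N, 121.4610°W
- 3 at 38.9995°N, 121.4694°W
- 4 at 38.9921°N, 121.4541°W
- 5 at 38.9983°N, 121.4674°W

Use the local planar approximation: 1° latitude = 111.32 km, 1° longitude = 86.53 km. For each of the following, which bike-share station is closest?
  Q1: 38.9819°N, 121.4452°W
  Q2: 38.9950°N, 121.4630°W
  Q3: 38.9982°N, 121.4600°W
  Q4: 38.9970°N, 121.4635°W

Q1→1; Q2→2; Q3→2; Q4→2

Q1 at 38.9819°N, 121.4452°W:
  1: √((0.0035·111.32)² + (-0.0117·86.53)²) = √(0.151804 + 1.024956) = 1.0848 km
  2: √((0.0167·111.32)² + (-0.0158·86.53)²) = √(3.456045 + 1.869165) = 2.3076 km
  3: √((0.0176·111.32)² + (-0.0242·86.53)²) = √(3.838590 + 4.384945) = 2.8677 km
  4: √((0.0102·111.32)² + (-0.0089·86.53)²) = √(1.289278 + 0.593080) = 1.3720 km
  5: √((0.0164·111.32)² + (-0.0222·86.53)²) = √(3.332991 + 3.690110) = 2.6501 km
  → nearest: 1 (1.0848 km)
Q2 at 38.9950°N, 121.4630°W:
  1: √((-0.0096·111.32)² + (0.0061·86.53)²) = √(1.142060 + 0.278608) = 1.1919 km
  2: √((0.0036·111.32)² + (0.0020·86.53)²) = √(0.160602 + 0.029950) = 0.4365 km
  3: √((0.0045·111.32)² + (-0.0064·86.53)²) = √(0.250941 + 0.306686) = 0.7467 km
  4: √((-0.0029·111.32)² + (0.0089·86.53)²) = √(0.104218 + 0.593080) = 0.8350 km
  5: √((0.0033·111.32)² + (-0.0044·86.53)²) = √(0.134950 + 0.144957) = 0.5291 km
  → nearest: 2 (0.4365 km)
Q3 at 38.9982°N, 121.4600°W:
  1: √((-0.0128·111.32)² + (0.0031·86.53)²) = √(2.030329 + 0.071954) = 1.4499 km
  2: √((0.0004·111.32)² + (-0.0010·86.53)²) = √(0.001983 + 0.007487) = 0.0973 km
  3: √((0.0013·111.32)² + (-0.0094·86.53)²) = √(0.020943 + 0.661590) = 0.8262 km
  4: √((-0.0061·111.32)² + (0.0059·86.53)²) = √(0.461112 + 0.260638) = 0.8496 km
  5: √((0.0001·111.32)² + (-0.0074·86.53)²) = √(0.000124 + 0.410012) = 0.6404 km
  → nearest: 2 (0.0973 km)
Q4 at 38.9970°N, 121.4635°W:
  1: √((-0.0116·111.32)² + (0.0066·86.53)²) = √(1.667487 + 0.326153) = 1.4120 km
  2: √((0.0016·111.32)² + (0.0025·86.53)²) = √(0.031724 + 0.046797) = 0.2802 km
  3: √((0.0025·111.32)² + (-0.0059·86.53)²) = √(0.077451 + 0.260638) = 0.5815 km
  4: √((-0.0049·111.32)² + (0.0094·86.53)²) = √(0.297535 + 0.661590) = 0.9793 km
  5: √((0.0013·111.32)² + (-0.0039·86.53)²) = √(0.020943 + 0.113884) = 0.3672 km
  → nearest: 2 (0.2802 km)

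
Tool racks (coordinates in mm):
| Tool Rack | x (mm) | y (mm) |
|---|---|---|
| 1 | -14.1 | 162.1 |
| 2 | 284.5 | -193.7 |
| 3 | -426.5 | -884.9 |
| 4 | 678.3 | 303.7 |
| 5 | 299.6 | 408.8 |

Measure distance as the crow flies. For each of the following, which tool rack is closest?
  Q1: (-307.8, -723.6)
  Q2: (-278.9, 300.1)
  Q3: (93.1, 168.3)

Q1→3; Q2→1; Q3→1

Q1 at (-307.8, -723.6):
  1: 933.1 mm
  2: 794.7 mm
  3: 200.3 mm
  4: 1424.0 mm
  5: 1285.0 mm
  → nearest: 3 (200.3 mm)
Q2 at (-278.9, 300.1):
  1: 298.6 mm
  2: 749.2 mm
  3: 1194.2 mm
  4: 957.2 mm
  5: 588.6 mm
  → nearest: 1 (298.6 mm)
Q3 at (93.1, 168.3):
  1: 107.4 mm
  2: 409.5 mm
  3: 1174.4 mm
  4: 600.7 mm
  5: 317.0 mm
  → nearest: 1 (107.4 mm)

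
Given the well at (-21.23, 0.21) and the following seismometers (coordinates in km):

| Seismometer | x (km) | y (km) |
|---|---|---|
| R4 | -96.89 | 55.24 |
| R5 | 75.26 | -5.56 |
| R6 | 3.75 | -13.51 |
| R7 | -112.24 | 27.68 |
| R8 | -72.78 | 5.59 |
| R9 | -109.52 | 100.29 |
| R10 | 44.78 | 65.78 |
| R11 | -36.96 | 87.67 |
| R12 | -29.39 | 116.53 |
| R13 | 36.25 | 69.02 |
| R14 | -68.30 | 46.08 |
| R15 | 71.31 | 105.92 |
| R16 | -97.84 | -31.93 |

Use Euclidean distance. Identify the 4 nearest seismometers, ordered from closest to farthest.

R6, R8, R14, R16

Distances from (-21.23, 0.21):
R4: 93.56 km
R5: 96.66 km
R6: 28.50 km
R7: 95.07 km
R8: 51.83 km
R9: 133.46 km
R10: 93.04 km
R11: 88.86 km
R12: 116.61 km
R13: 89.66 km
R14: 65.72 km
R15: 140.49 km
R16: 83.08 km
Sorted: R6 (28.50 km) < R8 (51.83 km) < R14 (65.72 km) < R16 (83.08 km) < R11 (88.86 km) < R13 (89.66 km) < …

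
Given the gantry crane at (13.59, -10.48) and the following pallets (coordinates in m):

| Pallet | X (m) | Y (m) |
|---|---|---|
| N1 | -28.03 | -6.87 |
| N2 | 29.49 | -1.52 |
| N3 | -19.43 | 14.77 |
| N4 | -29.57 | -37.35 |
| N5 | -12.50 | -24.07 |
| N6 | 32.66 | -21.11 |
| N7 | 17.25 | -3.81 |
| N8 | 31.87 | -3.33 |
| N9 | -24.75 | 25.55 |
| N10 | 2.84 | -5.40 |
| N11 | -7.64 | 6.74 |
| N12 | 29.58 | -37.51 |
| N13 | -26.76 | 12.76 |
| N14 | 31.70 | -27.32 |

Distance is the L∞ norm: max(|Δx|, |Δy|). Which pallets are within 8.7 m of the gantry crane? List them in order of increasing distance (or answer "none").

N7

Distances from (13.59, -10.48):
N1: 41.62 m
N2: 15.90 m
N3: 33.02 m
N4: 43.16 m
N5: 26.09 m
N6: 19.07 m
N7: 6.67 m
N8: 18.28 m
N9: 38.34 m
N10: 10.75 m
N11: 21.23 m
N12: 27.03 m
N13: 40.35 m
N14: 18.11 m
Threshold 8.7 m: N7 (6.67 m) is within range.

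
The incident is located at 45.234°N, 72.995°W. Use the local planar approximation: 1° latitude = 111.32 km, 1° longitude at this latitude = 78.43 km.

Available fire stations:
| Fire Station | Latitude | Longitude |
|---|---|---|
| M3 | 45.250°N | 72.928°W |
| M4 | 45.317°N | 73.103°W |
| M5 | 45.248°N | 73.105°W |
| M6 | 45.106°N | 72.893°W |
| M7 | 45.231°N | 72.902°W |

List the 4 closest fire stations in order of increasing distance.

Distances from 45.234°N, 72.995°W:
M3: √((0.016·111.32)² + (0.067·78.43)²) = √(3.17239 + 27.61303) = 5.548 km
M4: √((0.083·111.32)² + (-0.108·78.43)²) = √(85.36947 + 71.74835) = 12.535 km
M5: √((0.014·111.32)² + (-0.110·78.43)²) = √(2.42886 + 74.43031) = 8.767 km
M6: √((-0.128·111.32)² + (0.102·78.43)²) = √(203.03286 + 63.99776) = 16.341 km
M7: √((-0.003·111.32)² + (0.093·78.43)²) = √(0.11153 + 53.20229) = 7.302 km
Sorted: M3 (5.548 km) < M7 (7.302 km) < M5 (8.767 km) < M4 (12.535 km) < M6 (16.341 km)

M3, M7, M5, M4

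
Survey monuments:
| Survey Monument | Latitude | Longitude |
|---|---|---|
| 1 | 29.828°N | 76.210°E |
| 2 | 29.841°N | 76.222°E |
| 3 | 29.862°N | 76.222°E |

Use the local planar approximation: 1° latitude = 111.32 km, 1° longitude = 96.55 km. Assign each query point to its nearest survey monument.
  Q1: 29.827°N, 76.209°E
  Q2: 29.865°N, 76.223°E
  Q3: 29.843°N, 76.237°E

Q1→1; Q2→3; Q3→2

Q1 at 29.827°N, 76.209°E:
  1: √((0.001·111.32)² + (0.001·96.55)²) = √(0.01239 + 0.00932) = 0.147 km
  2: √((0.014·111.32)² + (0.013·96.55)²) = √(2.42886 + 1.57540) = 2.001 km
  3: √((0.035·111.32)² + (0.013·96.55)²) = √(15.18037 + 1.57540) = 4.093 km
  → nearest: 1 (0.147 km)
Q2 at 29.865°N, 76.223°E:
  1: √((-0.037·111.32)² + (-0.013·96.55)²) = √(16.96484 + 1.57540) = 4.306 km
  2: √((-0.024·111.32)² + (-0.001·96.55)²) = √(7.13787 + 0.00932) = 2.673 km
  3: √((-0.003·111.32)² + (-0.001·96.55)²) = √(0.11153 + 0.00932) = 0.348 km
  → nearest: 3 (0.348 km)
Q3 at 29.843°N, 76.237°E:
  1: √((-0.015·111.32)² + (-0.027·96.55)²) = √(2.78823 + 6.79567) = 3.096 km
  2: √((-0.002·111.32)² + (-0.015·96.55)²) = √(0.04957 + 2.09743) = 1.465 km
  3: √((0.019·111.32)² + (-0.015·96.55)²) = √(4.47356 + 2.09743) = 2.563 km
  → nearest: 2 (1.465 km)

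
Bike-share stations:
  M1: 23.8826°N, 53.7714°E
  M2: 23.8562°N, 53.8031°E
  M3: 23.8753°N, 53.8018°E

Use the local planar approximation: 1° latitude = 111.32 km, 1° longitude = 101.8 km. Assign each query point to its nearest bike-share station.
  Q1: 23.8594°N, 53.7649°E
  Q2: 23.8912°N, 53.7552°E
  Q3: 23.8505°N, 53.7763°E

Q1 at 23.8594°N, 53.7649°E:
  M1: 2.6660 km
  M2: 3.9050 km
  M3: 4.1525 km
  → nearest: M1 (2.6660 km)
Q2 at 23.8912°N, 53.7552°E:
  M1: 1.9069 km
  M2: 6.2416 km
  M3: 5.0633 km
  → nearest: M1 (1.9069 km)
Q3 at 23.8505°N, 53.7763°E:
  M1: 3.6080 km
  M2: 2.8011 km
  M3: 3.7895 km
  → nearest: M2 (2.8011 km)

Q1→M1; Q2→M1; Q3→M2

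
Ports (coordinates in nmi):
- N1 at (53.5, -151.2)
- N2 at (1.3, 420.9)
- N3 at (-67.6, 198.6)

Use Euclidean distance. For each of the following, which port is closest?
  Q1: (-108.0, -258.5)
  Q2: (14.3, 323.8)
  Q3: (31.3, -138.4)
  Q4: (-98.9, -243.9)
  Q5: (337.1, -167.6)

Q1→N1; Q2→N2; Q3→N1; Q4→N1; Q5→N1

Q1 at (-108.0, -258.5):
  N1: √((161.5)² + (107.3)²) = √(26082.250 + 11513.290) = 193.9 nmi
  N2: √((109.3)² + (679.4)²) = √(11946.490 + 461584.360) = 688.1 nmi
  N3: √((40.4)² + (457.1)²) = √(1632.160 + 208940.410) = 458.9 nmi
  → nearest: N1 (193.9 nmi)
Q2 at (14.3, 323.8):
  N1: √((39.2)² + (-475.0)²) = √(1536.640 + 225625.000) = 476.6 nmi
  N2: √((-13.0)² + (97.1)²) = √(169.000 + 9428.410) = 98.0 nmi
  N3: √((-81.9)² + (-125.2)²) = √(6707.610 + 15675.040) = 149.6 nmi
  → nearest: N2 (98.0 nmi)
Q3 at (31.3, -138.4):
  N1: √((22.2)² + (-12.8)²) = √(492.840 + 163.840) = 25.6 nmi
  N2: √((-30.0)² + (559.3)²) = √(900.000 + 312816.490) = 560.1 nmi
  N3: √((-98.9)² + (337.0)²) = √(9781.210 + 113569.000) = 351.2 nmi
  → nearest: N1 (25.6 nmi)
Q4 at (-98.9, -243.9):
  N1: √((152.4)² + (92.7)²) = √(23225.760 + 8593.290) = 178.4 nmi
  N2: √((100.2)² + (664.8)²) = √(10040.040 + 441959.040) = 672.3 nmi
  N3: √((31.3)² + (442.5)²) = √(979.690 + 195806.250) = 443.6 nmi
  → nearest: N1 (178.4 nmi)
Q5 at (337.1, -167.6):
  N1: √((-283.6)² + (16.4)²) = √(80428.960 + 268.960) = 284.1 nmi
  N2: √((-335.8)² + (588.5)²) = √(112761.640 + 346332.250) = 677.6 nmi
  N3: √((-404.7)² + (366.2)²) = √(163782.090 + 134102.440) = 545.8 nmi
  → nearest: N1 (284.1 nmi)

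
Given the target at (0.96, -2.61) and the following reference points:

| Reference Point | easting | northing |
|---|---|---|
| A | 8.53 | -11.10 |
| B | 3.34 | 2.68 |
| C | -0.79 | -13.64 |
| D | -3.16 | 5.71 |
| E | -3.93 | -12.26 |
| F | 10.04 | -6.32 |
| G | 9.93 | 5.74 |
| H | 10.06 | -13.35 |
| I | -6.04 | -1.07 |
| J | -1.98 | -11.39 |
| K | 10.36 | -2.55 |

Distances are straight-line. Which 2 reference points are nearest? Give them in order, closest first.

B, I

Distances from (0.96, -2.61):
A: √((7.57)² + (-8.49)²) = √(57.3049 + 72.0801) = 11.37
B: √((2.38)² + (5.29)²) = √(5.6644 + 27.9841) = 5.80
C: √((-1.75)² + (-11.03)²) = √(3.0625 + 121.6609) = 11.17
D: √((-4.12)² + (8.32)²) = √(16.9744 + 69.2224) = 9.28
E: √((-4.89)² + (-9.65)²) = √(23.9121 + 93.1225) = 10.82
F: √((9.08)² + (-3.71)²) = √(82.4464 + 13.7641) = 9.81
G: √((8.97)² + (8.35)²) = √(80.4609 + 69.7225) = 12.25
H: √((9.10)² + (-10.74)²) = √(82.8100 + 115.3476) = 14.08
I: √((-7.00)² + (1.54)²) = √(49.0000 + 2.3716) = 7.17
J: √((-2.94)² + (-8.78)²) = √(8.6436 + 77.0884) = 9.26
K: √((9.40)² + (0.06)²) = √(88.3600 + 0.0036) = 9.40
Sorted: B (5.80) < I (7.17) < J (9.26) < D (9.28) < …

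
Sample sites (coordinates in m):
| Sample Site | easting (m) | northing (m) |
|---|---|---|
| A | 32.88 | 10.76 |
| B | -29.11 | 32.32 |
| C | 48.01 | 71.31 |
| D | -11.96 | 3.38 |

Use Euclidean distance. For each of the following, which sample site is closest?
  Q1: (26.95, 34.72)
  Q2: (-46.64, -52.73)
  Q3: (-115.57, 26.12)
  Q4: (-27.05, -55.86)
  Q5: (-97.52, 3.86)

Q1→A; Q2→D; Q3→B; Q4→D; Q5→B

Q1 at (26.95, 34.72):
  A: √((5.93)² + (-23.96)²) = √(35.1649 + 574.0816) = 24.68 m
  B: √((-56.06)² + (-2.40)²) = √(3142.7236 + 5.7600) = 56.11 m
  C: √((21.06)² + (36.59)²) = √(443.5236 + 1338.8281) = 42.22 m
  D: √((-38.91)² + (-31.34)²) = √(1513.9881 + 982.1956) = 49.96 m
  → nearest: A (24.68 m)
Q2 at (-46.64, -52.73):
  A: √((79.52)² + (63.49)²) = √(6323.4304 + 4030.9801) = 101.76 m
  B: √((17.53)² + (85.05)²) = √(307.3009 + 7233.5025) = 86.84 m
  C: √((94.65)² + (124.04)²) = √(8958.6225 + 15385.9216) = 156.03 m
  D: √((34.68)² + (56.11)²) = √(1202.7024 + 3148.3321) = 65.96 m
  → nearest: D (65.96 m)
Q3 at (-115.57, 26.12):
  A: √((148.45)² + (-15.36)²) = √(22037.4025 + 235.9296) = 149.24 m
  B: √((86.46)² + (6.20)²) = √(7475.3316 + 38.4400) = 86.68 m
  C: √((163.58)² + (45.19)²) = √(26758.4164 + 2042.1361) = 169.71 m
  D: √((103.61)² + (-22.74)²) = √(10735.0321 + 517.1076) = 106.08 m
  → nearest: B (86.68 m)
Q4 at (-27.05, -55.86):
  A: √((59.93)² + (66.62)²) = √(3591.6049 + 4438.2244) = 89.61 m
  B: √((-2.06)² + (88.18)²) = √(4.2436 + 7775.7124) = 88.20 m
  C: √((75.06)² + (127.17)²) = √(5634.0036 + 16172.2089) = 147.67 m
  D: √((15.09)² + (59.24)²) = √(227.7081 + 3509.3776) = 61.13 m
  → nearest: D (61.13 m)
Q5 at (-97.52, 3.86):
  A: √((130.40)² + (6.90)²) = √(17004.1600 + 47.6100) = 130.58 m
  B: √((68.41)² + (28.46)²) = √(4679.9281 + 809.9716) = 74.09 m
  C: √((145.53)² + (67.45)²) = √(21178.9809 + 4549.5025) = 160.40 m
  D: √((85.56)² + (-0.48)²) = √(7320.5136 + 0.2304) = 85.56 m
  → nearest: B (74.09 m)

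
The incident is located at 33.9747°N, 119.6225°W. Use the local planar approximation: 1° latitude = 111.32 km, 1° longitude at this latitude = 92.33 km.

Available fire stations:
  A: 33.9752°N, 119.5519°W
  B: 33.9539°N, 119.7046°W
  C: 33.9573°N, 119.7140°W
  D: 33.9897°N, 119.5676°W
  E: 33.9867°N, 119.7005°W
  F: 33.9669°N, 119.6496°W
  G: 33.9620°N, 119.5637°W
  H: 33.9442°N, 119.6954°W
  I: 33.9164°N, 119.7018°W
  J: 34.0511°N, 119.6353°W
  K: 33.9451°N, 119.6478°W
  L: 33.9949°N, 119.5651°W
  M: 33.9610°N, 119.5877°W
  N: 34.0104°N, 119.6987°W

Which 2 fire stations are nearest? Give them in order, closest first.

F, M

Distances from 33.9747°N, 119.6225°W:
A: 6.5187 km
B: 7.9260 km
C: 8.6674 km
D: 5.3369 km
E: 7.3246 km
F: 2.6485 km
G: 5.6101 km
H: 7.5387 km
I: 9.7841 km
J: 8.5866 km
K: 4.0391 km
L: 5.7571 km
M: 3.5567 km
N: 8.0804 km
Sorted: F (2.6485 km) < M (3.5567 km) < K (4.0391 km) < D (5.3369 km) < …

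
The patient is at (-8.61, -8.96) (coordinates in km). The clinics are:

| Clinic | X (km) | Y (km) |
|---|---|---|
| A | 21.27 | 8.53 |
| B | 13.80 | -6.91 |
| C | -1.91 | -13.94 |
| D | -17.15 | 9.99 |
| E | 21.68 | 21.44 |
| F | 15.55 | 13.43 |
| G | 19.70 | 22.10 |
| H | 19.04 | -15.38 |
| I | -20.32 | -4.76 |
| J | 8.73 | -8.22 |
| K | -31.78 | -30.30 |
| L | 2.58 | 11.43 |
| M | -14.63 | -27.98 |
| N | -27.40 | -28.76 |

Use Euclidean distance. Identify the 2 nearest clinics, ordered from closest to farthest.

C, I

Distances from (-8.61, -8.96):
A: √((29.88)² + (17.49)²) = √(892.8144 + 305.9001) = 34.62 km
B: √((22.41)² + (2.05)²) = √(502.2081 + 4.2025) = 22.50 km
C: √((6.70)² + (-4.98)²) = √(44.8900 + 24.8004) = 8.35 km
D: √((-8.54)² + (18.95)²) = √(72.9316 + 359.1025) = 20.79 km
E: √((30.29)² + (30.40)²) = √(917.4841 + 924.1600) = 42.91 km
F: √((24.16)² + (22.39)²) = √(583.7056 + 501.3121) = 32.94 km
G: √((28.31)² + (31.06)²) = √(801.4561 + 964.7236) = 42.03 km
H: √((27.65)² + (-6.42)²) = √(764.5225 + 41.2164) = 28.39 km
I: √((-11.71)² + (4.20)²) = √(137.1241 + 17.6400) = 12.44 km
J: √((17.34)² + (0.74)²) = √(300.6756 + 0.5476) = 17.36 km
K: √((-23.17)² + (-21.34)²) = √(536.8489 + 455.3956) = 31.50 km
L: √((11.19)² + (20.39)²) = √(125.2161 + 415.7521) = 23.26 km
M: √((-6.02)² + (-19.02)²) = √(36.2404 + 361.7604) = 19.95 km
N: √((-18.79)² + (-19.80)²) = √(353.0641 + 392.0400) = 27.30 km
Sorted: C (8.35 km) < I (12.44 km) < J (17.36 km) < M (19.95 km) < …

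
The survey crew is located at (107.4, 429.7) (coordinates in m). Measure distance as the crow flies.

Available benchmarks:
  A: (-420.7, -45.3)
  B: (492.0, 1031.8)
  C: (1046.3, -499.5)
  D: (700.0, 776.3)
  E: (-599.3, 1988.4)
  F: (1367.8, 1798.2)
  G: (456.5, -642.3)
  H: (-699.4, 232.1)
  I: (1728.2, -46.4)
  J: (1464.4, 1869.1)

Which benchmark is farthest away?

J

Distances from (107.4, 429.7):
A: 710.3 m
B: 714.5 m
C: 1321.0 m
D: 686.5 m
E: 1711.4 m
F: 1860.5 m
G: 1127.4 m
H: 830.6 m
I: 1689.3 m
J: 1978.2 m
Maximum: J at 1978.2 m.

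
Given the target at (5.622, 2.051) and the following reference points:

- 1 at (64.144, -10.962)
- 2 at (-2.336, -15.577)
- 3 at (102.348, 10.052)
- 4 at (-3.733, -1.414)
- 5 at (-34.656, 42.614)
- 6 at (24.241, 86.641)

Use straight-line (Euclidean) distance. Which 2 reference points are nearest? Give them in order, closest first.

Distances from (5.622, 2.051):
1: √((58.522)² + (-13.013)²) = √(3424.82448 + 169.33817) = 59.951
2: √((-7.958)² + (-17.628)²) = √(63.32976 + 310.74638) = 19.341
3: √((96.726)² + (8.001)²) = √(9355.91908 + 64.01600) = 97.056
4: √((-9.355)² + (-3.465)²) = √(87.51603 + 12.00622) = 9.976
5: √((-40.278)² + (40.563)²) = √(1622.31728 + 1645.35697) = 57.164
6: √((18.619)² + (84.590)²) = √(346.66716 + 7155.46810) = 86.615
Sorted: 4 (9.976) < 2 (19.341) < 5 (57.164) < 1 (59.951) < …

4, 2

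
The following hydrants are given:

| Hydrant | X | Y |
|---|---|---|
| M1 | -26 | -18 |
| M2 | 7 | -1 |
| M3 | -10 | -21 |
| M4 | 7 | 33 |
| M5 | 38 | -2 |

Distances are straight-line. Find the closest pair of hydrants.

Pairwise distances:
M1–M3: 16.3
M2–M3: 26.2
M2–M5: 31.0
M2–M4: 34.0
M1–M2: 37.1
M4–M5: 46.8
M3–M5: 51.6
M3–M4: 56.6
M1–M4: 60.7
M1–M5: 66.0
Closest pair: M1–M3 at 16.3.

M1 and M3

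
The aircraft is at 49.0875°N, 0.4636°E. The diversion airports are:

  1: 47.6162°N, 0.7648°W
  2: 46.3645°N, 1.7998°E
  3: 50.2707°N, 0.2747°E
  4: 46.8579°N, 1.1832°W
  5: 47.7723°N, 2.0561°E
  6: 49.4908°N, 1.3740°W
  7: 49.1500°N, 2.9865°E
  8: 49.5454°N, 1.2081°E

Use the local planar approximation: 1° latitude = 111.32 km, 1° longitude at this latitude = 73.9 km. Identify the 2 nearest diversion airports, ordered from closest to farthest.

Distances from 49.0875°N, 0.4636°E:
1: 187.2601 km
2: 318.8024 km
3: 132.4515 km
4: 276.4296 km
5: 187.8437 km
6: 143.0275 km
7: 186.5721 km
8: 75.0022 km
Sorted: 8 (75.0022 km) < 3 (132.4515 km) < 6 (143.0275 km) < 7 (186.5721 km) < …

8, 3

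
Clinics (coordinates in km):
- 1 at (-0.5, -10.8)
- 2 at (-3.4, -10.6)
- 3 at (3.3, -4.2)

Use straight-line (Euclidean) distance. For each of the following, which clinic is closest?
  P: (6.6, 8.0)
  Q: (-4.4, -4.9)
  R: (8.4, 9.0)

P at (6.6, 8.0):
  1: √((-7.1)² + (-18.8)²) = √(50.410 + 353.440) = 20.1 km
  2: √((-10.0)² + (-18.6)²) = √(100.000 + 345.960) = 21.1 km
  3: √((-3.3)² + (-12.2)²) = √(10.890 + 148.840) = 12.6 km
  → nearest: 3 (12.6 km)
Q at (-4.4, -4.9):
  1: √((3.9)² + (-5.9)²) = √(15.210 + 34.810) = 7.1 km
  2: √((1.0)² + (-5.7)²) = √(1.000 + 32.490) = 5.8 km
  3: √((7.7)² + (0.7)²) = √(59.290 + 0.490) = 7.7 km
  → nearest: 2 (5.8 km)
R at (8.4, 9.0):
  1: √((-8.9)² + (-19.8)²) = √(79.210 + 392.040) = 21.7 km
  2: √((-11.8)² + (-19.6)²) = √(139.240 + 384.160) = 22.9 km
  3: √((-5.1)² + (-13.2)²) = √(26.010 + 174.240) = 14.2 km
  → nearest: 3 (14.2 km)

P→3; Q→2; R→3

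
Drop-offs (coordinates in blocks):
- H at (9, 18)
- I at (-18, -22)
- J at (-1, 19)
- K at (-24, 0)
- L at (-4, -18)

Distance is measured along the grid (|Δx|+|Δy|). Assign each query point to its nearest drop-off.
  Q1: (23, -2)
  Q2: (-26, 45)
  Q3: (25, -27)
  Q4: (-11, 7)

Q1 at (23, -2):
  H: 34 blocks
  I: 61 blocks
  J: 45 blocks
  K: 49 blocks
  L: 43 blocks
  → nearest: H (34 blocks)
Q2 at (-26, 45):
  H: 62 blocks
  I: 75 blocks
  J: 51 blocks
  K: 47 blocks
  L: 85 blocks
  → nearest: K (47 blocks)
Q3 at (25, -27):
  H: 61 blocks
  I: 48 blocks
  J: 72 blocks
  K: 76 blocks
  L: 38 blocks
  → nearest: L (38 blocks)
Q4 at (-11, 7):
  H: 31 blocks
  I: 36 blocks
  J: 22 blocks
  K: 20 blocks
  L: 32 blocks
  → nearest: K (20 blocks)

Q1→H; Q2→K; Q3→L; Q4→K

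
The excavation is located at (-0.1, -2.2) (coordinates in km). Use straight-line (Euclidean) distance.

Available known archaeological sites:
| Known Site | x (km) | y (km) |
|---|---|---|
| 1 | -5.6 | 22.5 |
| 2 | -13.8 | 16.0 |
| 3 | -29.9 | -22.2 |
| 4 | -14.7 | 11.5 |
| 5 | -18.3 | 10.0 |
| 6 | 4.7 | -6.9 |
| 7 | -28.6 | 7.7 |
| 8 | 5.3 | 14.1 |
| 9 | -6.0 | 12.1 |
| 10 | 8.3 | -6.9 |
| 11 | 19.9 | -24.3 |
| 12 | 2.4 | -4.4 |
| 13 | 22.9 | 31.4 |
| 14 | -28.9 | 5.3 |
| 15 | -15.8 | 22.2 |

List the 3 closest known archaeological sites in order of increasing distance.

Distances from (-0.1, -2.2):
1: 25.30 km
2: 22.78 km
3: 35.89 km
4: 20.02 km
5: 21.91 km
6: 6.72 km
7: 30.17 km
8: 17.17 km
9: 15.47 km
10: 9.63 km
11: 29.81 km
12: 3.33 km
13: 40.72 km
14: 29.76 km
15: 29.01 km
Sorted: 12 (3.33 km) < 6 (6.72 km) < 10 (9.63 km) < 9 (15.47 km) < 8 (17.17 km) < …

12, 6, 10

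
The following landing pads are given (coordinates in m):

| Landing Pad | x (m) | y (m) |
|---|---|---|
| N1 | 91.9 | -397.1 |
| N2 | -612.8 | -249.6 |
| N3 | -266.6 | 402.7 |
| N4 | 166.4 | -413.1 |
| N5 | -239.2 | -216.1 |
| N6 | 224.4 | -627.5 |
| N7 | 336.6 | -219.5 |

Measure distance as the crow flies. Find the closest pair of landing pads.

N1 and N4

Pairwise distances:
N1–N2: 720.0 m
N1–N3: 876.5 m
N1–N4: 76.2 m
N1–N5: 377.3 m
N1–N6: 265.8 m
N1–N7: 302.4 m
N2–N3: 738.5 m
N2–N4: 796.2 m
N2–N5: 375.1 m
N2–N6: 918.5 m
N2–N7: 949.9 m
N3–N4: 923.6 m
N3–N5: 619.4 m
N3–N6: 1141.2 m
N3–N7: 866.6 m
N4–N5: 450.9 m
N4–N6: 222.1 m
N4–N7: 257.8 m
N5–N6: 619.8 m
N5–N7: 575.8 m
N6–N7: 423.1 m
Closest pair: N1–N4 at 76.2 m.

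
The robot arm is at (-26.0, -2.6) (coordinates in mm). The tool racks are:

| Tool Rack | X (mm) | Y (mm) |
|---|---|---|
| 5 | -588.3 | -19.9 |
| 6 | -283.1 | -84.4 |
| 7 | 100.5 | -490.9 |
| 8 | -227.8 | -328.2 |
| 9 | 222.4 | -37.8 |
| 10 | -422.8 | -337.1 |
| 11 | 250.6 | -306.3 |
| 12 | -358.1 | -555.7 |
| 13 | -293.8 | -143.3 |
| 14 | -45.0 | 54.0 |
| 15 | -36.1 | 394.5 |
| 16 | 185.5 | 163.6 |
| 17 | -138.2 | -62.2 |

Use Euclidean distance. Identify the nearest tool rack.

14

Distances from (-26.0, -2.6):
5: √((-562.3)² + (-17.3)²) = √(316181.290 + 299.290) = 562.6 mm
6: √((-257.1)² + (-81.8)²) = √(66100.410 + 6691.240) = 269.8 mm
7: √((126.5)² + (-488.3)²) = √(16002.250 + 238436.890) = 504.4 mm
8: √((-201.8)² + (-325.6)²) = √(40723.240 + 106015.360) = 383.1 mm
9: √((248.4)² + (-35.2)²) = √(61702.560 + 1239.040) = 250.9 mm
10: √((-396.8)² + (-334.5)²) = √(157450.240 + 111890.250) = 519.0 mm
11: √((276.6)² + (-303.7)²) = √(76507.560 + 92233.690) = 410.8 mm
12: √((-332.1)² + (-553.1)²) = √(110290.410 + 305919.610) = 645.1 mm
13: √((-267.8)² + (-140.7)²) = √(71716.840 + 19796.490) = 302.5 mm
14: √((-19.0)² + (56.6)²) = √(361.000 + 3203.560) = 59.7 mm
15: √((-10.1)² + (397.1)²) = √(102.010 + 157688.410) = 397.2 mm
16: √((211.5)² + (166.2)²) = √(44732.250 + 27622.440) = 269.0 mm
17: √((-112.2)² + (-59.6)²) = √(12588.840 + 3552.160) = 127.0 mm
Minimum: 14 at 59.7 mm.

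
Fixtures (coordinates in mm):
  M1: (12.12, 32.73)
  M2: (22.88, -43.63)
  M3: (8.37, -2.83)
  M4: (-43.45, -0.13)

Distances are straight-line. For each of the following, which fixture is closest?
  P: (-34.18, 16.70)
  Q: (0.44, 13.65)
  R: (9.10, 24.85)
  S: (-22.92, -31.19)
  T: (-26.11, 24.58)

P at (-34.18, 16.70):
  M1: 49.00 mm
  M2: 83.04 mm
  M3: 46.82 mm
  M4: 19.21 mm
  → nearest: M4 (19.21 mm)
Q at (0.44, 13.65):
  M1: 22.37 mm
  M2: 61.52 mm
  M3: 18.29 mm
  M4: 46.00 mm
  → nearest: M3 (18.29 mm)
R at (9.10, 24.85):
  M1: 8.44 mm
  M2: 69.85 mm
  M3: 27.69 mm
  M4: 58.19 mm
  → nearest: M1 (8.44 mm)
S at (-22.92, -31.19):
  M1: 72.89 mm
  M2: 47.46 mm
  M3: 42.23 mm
  M4: 37.23 mm
  → nearest: M4 (37.23 mm)
T at (-26.11, 24.58):
  M1: 39.09 mm
  M2: 83.98 mm
  M3: 44.05 mm
  M4: 30.19 mm
  → nearest: M4 (30.19 mm)

P→M4; Q→M3; R→M1; S→M4; T→M4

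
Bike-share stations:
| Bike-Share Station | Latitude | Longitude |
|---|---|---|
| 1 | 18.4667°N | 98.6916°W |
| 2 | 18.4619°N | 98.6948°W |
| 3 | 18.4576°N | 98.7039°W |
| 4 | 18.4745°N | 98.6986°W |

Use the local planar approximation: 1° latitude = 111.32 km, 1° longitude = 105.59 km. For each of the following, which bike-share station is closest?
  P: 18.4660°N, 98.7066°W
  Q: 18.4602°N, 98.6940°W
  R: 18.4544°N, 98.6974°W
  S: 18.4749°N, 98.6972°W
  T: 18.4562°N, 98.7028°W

P→3; Q→2; R→3; S→4; T→3

P at 18.4660°N, 98.7066°W:
  1: √((0.0007·111.32)² + (0.0150·105.59)²) = √(0.006072 + 2.508581) = 1.5858 km
  2: √((-0.0041·111.32)² + (0.0118·105.59)²) = √(0.208312 + 1.552421) = 1.3269 km
  3: √((-0.0084·111.32)² + (0.0027·105.59)²) = √(0.874390 + 0.081278) = 0.9776 km
  4: √((0.0085·111.32)² + (0.0080·105.59)²) = √(0.895332 + 0.713552) = 1.2684 km
  → nearest: 3 (0.9776 km)
Q at 18.4602°N, 98.6940°W:
  1: √((0.0065·111.32)² + (0.0024·105.59)²) = √(0.523568 + 0.064220) = 0.7667 km
  2: √((0.0017·111.32)² + (-0.0008·105.59)²) = √(0.035813 + 0.007136) = 0.2072 km
  3: √((-0.0026·111.32)² + (-0.0099·105.59)²) = √(0.083771 + 1.092738) = 1.0847 km
  4: √((0.0143·111.32)² + (-0.0046·105.59)²) = √(2.534069 + 0.235918) = 1.6643 km
  → nearest: 2 (0.2072 km)
R at 18.4544°N, 98.6974°W:
  1: √((0.0123·111.32)² + (0.0058·105.59)²) = √(1.874807 + 0.375061) = 1.5000 km
  2: √((0.0075·111.32)² + (0.0026·105.59)²) = √(0.697058 + 0.075369) = 0.8789 km
  3: √((0.0032·111.32)² + (-0.0065·105.59)²) = √(0.126896 + 0.471056) = 0.7733 km
  4: √((0.0201·111.32)² + (-0.0012·105.59)²) = √(5.006549 + 0.016055) = 2.2411 km
  → nearest: 3 (0.7733 km)
S at 18.4749°N, 98.6972°W:
  1: √((-0.0082·111.32)² + (0.0056·105.59)²) = √(0.833248 + 0.349640) = 1.0876 km
  2: √((-0.0130·111.32)² + (0.0024·105.59)²) = √(2.094272 + 0.064220) = 1.4692 km
  3: √((-0.0173·111.32)² + (-0.0067·105.59)²) = √(3.708844 + 0.500490) = 2.0517 km
  4: √((-0.0004·111.32)² + (-0.0014·105.59)²) = √(0.001983 + 0.021853) = 0.1544 km
  → nearest: 4 (0.1544 km)
T at 18.4562°N, 98.7028°W:
  1: √((0.0105·111.32)² + (0.0112·105.59)²) = √(1.366234 + 1.398562) = 1.6628 km
  2: √((0.0057·111.32)² + (0.0080·105.59)²) = √(0.402621 + 0.713552) = 1.0565 km
  3: √((0.0014·111.32)² + (-0.0011·105.59)²) = √(0.024289 + 0.013491) = 0.1944 km
  4: √((0.0183·111.32)² + (0.0042·105.59)²) = √(4.150005 + 0.196673) = 2.0849 km
  → nearest: 3 (0.1944 km)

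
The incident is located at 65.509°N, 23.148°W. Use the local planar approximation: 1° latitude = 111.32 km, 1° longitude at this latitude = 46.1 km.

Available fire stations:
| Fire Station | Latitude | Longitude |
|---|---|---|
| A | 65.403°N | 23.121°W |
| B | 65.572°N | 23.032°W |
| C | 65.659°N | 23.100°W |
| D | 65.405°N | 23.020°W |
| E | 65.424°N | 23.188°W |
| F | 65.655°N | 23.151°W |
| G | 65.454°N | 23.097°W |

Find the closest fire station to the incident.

G

Distances from 65.509°N, 23.148°W:
A: √((-0.106·111.32)² + (0.027·46.1)²) = √(139.23811 + 1.54928) = 11.865 km
B: √((0.063·111.32)² + (0.116·46.1)²) = √(49.18441 + 28.59683) = 8.819 km
C: √((0.150·111.32)² + (0.048·46.1)²) = √(278.82320 + 4.89648) = 16.844 km
D: √((-0.104·111.32)² + (0.128·46.1)²) = √(134.03341 + 34.81944) = 12.994 km
E: √((-0.085·111.32)² + (-0.040·46.1)²) = √(89.53323 + 3.40034) = 9.640 km
F: √((0.146·111.32)² + (-0.003·46.1)²) = √(264.15091 + 0.01913) = 16.253 km
G: √((-0.055·111.32)² + (0.051·46.1)²) = √(37.48623 + 5.52767) = 6.558 km
Minimum: G at 6.558 km.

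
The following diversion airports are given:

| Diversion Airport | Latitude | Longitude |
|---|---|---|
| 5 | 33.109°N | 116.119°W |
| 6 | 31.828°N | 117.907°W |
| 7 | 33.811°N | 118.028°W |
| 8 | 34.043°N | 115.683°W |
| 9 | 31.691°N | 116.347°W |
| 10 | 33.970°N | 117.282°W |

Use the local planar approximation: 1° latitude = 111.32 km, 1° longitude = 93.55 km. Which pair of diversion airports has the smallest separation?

Pairwise distances:
7–10: 71.998 km
5–8: 111.687 km
5–10: 144.996 km
6–9: 146.733 km
8–10: 149.807 km
5–9: 159.286 km
5–7: 194.936 km
5–6: 219.803 km
7–8: 220.890 km
6–7: 221.038 km
6–10: 245.511 km
9–10: 268.354 km
8–9: 269.092 km
7–9: 283.593 km
6–8: 322.623 km
Closest pair: 7–10 at 71.998 km.

7 and 10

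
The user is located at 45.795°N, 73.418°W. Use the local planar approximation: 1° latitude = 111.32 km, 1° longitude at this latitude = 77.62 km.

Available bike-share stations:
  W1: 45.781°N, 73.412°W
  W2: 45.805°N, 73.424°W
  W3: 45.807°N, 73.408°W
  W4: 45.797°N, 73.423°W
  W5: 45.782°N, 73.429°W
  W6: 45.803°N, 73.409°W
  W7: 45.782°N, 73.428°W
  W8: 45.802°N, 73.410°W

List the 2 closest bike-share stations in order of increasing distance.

W4, W8

Distances from 45.795°N, 73.418°W:
W1: 1.627 km
W2: 1.207 km
W3: 1.545 km
W4: 0.447 km
W5: 1.680 km
W6: 1.132 km
W7: 1.642 km
W8: 0.996 km
Sorted: W4 (0.447 km) < W8 (0.996 km) < W6 (1.132 km) < W2 (1.207 km) < …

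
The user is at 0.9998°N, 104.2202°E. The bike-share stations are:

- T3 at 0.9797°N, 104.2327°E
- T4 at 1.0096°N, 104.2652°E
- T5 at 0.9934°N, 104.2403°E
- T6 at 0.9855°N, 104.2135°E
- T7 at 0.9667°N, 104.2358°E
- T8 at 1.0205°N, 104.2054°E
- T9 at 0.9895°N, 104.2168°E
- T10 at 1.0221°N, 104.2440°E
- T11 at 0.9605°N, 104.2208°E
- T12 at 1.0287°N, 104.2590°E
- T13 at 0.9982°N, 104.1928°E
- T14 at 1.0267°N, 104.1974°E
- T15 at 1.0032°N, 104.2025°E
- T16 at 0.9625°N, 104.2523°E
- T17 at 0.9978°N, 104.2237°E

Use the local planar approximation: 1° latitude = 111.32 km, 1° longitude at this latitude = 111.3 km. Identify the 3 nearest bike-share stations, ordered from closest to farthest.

Distances from 0.9998°N, 104.2202°E:
T3: √((-0.0201·111.32)² + (0.0125·111.3)²) = √(5.006549 + 1.935577) = 2.6348 km
T4: √((0.0098·111.32)² + (0.0450·111.3)²) = √(1.190141 + 25.085072) = 5.1259 km
T5: √((-0.0064·111.32)² + (0.0201·111.3)²) = √(0.507582 + 5.004751) = 2.3478 km
T6: √((-0.0143·111.32)² + (-0.0067·111.3)²) = √(2.534069 + 0.556083) = 1.7579 km
T7: √((-0.0331·111.32)² + (0.0156·111.3)²) = √(13.576955 + 3.014668) = 4.0733 km
T8: √((0.0207·111.32)² + (-0.0148·111.3)²) = √(5.309909 + 2.713400) = 2.8325 km
T9: √((-0.0103·111.32)² + (-0.0034·111.3)²) = √(1.314682 + 0.143202) = 1.2074 km
T10: √((0.0223·111.32)² + (0.0238·111.3)²) = √(6.162488 + 7.016883) = 3.6303 km
T11: √((-0.0393·111.32)² + (0.0006·111.3)²) = √(19.139540 + 0.004460) = 4.3754 km
T12: √((0.0289·111.32)² + (0.0388·111.3)²) = √(10.350041 + 18.648924) = 5.3851 km
T13: √((-0.0016·111.32)² + (-0.0274·111.3)²) = √(0.031724 + 9.300182) = 3.0548 km
T14: √((0.0269·111.32)² + (-0.0228·111.3)²) = √(8.967078 + 6.439617) = 3.9251 km
T15: √((0.0034·111.32)² + (-0.0177·111.3)²) = √(0.143253 + 3.880939) = 2.0060 km
T16: √((-0.0373·111.32)² + (0.0321·111.3)²) = √(17.241064 + 12.764400) = 5.4777 km
T17: √((-0.0020·111.32)² + (0.0035·111.3)²) = √(0.049569 + 0.151749) = 0.4487 km
Sorted: T17 (0.4487 km) < T9 (1.2074 km) < T6 (1.7579 km) < T15 (2.0060 km) < T5 (2.3478 km) < …

T17, T9, T6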